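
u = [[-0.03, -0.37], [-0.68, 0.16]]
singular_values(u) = [0.7, 0.37]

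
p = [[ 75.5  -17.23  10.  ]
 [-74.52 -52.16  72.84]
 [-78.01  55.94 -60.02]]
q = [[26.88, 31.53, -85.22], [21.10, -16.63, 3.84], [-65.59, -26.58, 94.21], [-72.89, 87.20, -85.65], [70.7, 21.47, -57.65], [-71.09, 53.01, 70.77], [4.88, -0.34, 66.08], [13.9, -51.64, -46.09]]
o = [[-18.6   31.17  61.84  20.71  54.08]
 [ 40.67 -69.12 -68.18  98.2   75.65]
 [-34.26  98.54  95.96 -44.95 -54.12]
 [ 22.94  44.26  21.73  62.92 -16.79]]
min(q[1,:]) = -16.63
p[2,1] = 55.94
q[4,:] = [70.7, 21.47, -57.65]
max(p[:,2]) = 72.84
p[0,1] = -17.23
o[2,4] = -54.12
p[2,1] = 55.94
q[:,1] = [31.53, -16.63, -26.58, 87.2, 21.47, 53.01, -0.34, -51.64]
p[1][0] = -74.52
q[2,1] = -26.58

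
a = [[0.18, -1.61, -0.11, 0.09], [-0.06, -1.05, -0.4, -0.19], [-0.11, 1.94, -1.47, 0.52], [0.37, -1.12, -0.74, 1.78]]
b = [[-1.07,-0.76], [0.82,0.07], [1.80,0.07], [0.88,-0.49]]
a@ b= [[-1.63, -0.3], [-1.68, 0.04], [-0.48, -0.14], [-1.08, -1.28]]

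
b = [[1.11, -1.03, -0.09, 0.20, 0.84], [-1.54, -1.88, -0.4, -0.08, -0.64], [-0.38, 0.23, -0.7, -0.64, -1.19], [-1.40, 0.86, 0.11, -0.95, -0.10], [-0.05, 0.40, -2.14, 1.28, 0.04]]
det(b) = -12.580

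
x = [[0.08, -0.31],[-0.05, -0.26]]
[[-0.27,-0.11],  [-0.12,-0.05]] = x@[[-0.89,  -0.37],[0.64,  0.26]]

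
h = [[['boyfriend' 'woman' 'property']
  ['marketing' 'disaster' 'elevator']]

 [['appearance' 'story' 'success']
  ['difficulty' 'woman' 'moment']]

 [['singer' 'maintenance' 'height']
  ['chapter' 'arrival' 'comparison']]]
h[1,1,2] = 'moment'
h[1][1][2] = 'moment'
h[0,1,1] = 'disaster'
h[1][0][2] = 'success'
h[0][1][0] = 'marketing'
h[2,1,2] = 'comparison'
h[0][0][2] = 'property'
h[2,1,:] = ['chapter', 'arrival', 'comparison']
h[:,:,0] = [['boyfriend', 'marketing'], ['appearance', 'difficulty'], ['singer', 'chapter']]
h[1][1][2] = 'moment'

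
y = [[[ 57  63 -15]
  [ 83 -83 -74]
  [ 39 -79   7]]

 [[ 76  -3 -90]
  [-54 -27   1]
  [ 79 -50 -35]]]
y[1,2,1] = -50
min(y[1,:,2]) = -90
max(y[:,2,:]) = 79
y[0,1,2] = -74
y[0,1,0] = 83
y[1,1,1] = -27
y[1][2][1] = -50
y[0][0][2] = -15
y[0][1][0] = 83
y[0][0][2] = -15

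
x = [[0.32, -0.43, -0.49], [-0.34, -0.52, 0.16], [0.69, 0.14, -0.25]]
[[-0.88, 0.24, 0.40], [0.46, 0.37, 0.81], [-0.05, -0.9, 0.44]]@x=[[-0.09,0.31,0.37], [0.58,-0.28,-0.37], [0.59,0.55,-0.23]]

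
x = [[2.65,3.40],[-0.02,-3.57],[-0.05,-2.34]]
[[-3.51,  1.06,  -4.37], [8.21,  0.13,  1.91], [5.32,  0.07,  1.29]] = x @ [[1.64, 0.45, -0.97],[-2.31, -0.04, -0.53]]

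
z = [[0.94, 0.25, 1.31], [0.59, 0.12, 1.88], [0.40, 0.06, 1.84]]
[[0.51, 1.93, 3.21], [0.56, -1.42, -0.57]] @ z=[[2.90, 0.55, 10.2],[-0.54, -0.06, -2.98]]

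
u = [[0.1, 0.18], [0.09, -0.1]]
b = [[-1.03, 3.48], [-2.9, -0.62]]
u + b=[[-0.93, 3.66], [-2.81, -0.72]]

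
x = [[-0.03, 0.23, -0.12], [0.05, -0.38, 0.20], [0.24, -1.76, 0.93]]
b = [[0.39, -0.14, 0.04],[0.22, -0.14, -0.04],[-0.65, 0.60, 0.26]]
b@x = [[-0.01, 0.07, -0.04], [-0.02, 0.17, -0.09], [0.11, -0.84, 0.44]]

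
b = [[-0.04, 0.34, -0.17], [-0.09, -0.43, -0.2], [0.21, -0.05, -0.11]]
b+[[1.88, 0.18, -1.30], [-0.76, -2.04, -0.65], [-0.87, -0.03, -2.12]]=[[1.84, 0.52, -1.47], [-0.85, -2.47, -0.85], [-0.66, -0.08, -2.23]]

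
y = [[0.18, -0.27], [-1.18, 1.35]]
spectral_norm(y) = 1.82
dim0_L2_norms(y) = [1.19, 1.38]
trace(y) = 1.53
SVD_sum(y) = [[0.21, -0.24], [-1.17, 1.35]] + [[-0.03, -0.03], [-0.01, -0.0]]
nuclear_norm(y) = 1.86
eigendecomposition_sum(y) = [[-0.04, -0.01], [-0.03, -0.01]] + [[0.22, -0.26],[-1.15, 1.36]]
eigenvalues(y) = [-0.05, 1.58]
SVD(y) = [[-0.18,0.98], [0.98,0.18]] @ diag([1.8216689370805002, 0.04150040573297645]) @ [[-0.66, 0.76], [-0.76, -0.66]]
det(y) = -0.08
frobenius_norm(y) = 1.82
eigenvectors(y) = [[-0.76, 0.19],[-0.65, -0.98]]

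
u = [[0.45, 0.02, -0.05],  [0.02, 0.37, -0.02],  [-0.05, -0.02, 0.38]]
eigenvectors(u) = [[-0.86, -0.42, 0.31], [-0.23, 0.84, 0.49], [0.46, -0.35, 0.82]]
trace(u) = 1.20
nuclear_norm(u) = 1.20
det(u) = 0.06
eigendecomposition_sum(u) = [[0.35, 0.10, -0.19], [0.1, 0.03, -0.05], [-0.19, -0.05, 0.1]] + [[0.06,-0.13,0.05], [-0.13,0.26,-0.11], [0.05,-0.11,0.04]] + [[0.03, 0.05, 0.09], [0.05, 0.08, 0.14], [0.09, 0.14, 0.23]]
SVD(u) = [[-0.86, 0.42, 0.31], [-0.23, -0.84, 0.49], [0.46, 0.35, 0.82]] @ diag([0.48253181105621956, 0.3682931280441372, 0.3491750608996432]) @ [[-0.86,-0.23,0.46], [0.42,-0.84,0.35], [0.31,0.49,0.82]]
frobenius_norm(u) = 0.70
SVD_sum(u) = [[0.35,  0.1,  -0.19],[0.10,  0.03,  -0.05],[-0.19,  -0.05,  0.10]] + [[0.06,  -0.13,  0.05],[-0.13,  0.26,  -0.11],[0.05,  -0.11,  0.04]] + [[0.03, 0.05, 0.09], [0.05, 0.08, 0.14], [0.09, 0.14, 0.23]]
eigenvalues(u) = [0.48, 0.37, 0.35]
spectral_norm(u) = 0.48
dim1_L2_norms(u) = [0.45, 0.37, 0.38]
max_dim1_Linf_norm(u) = 0.45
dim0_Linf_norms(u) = [0.45, 0.37, 0.38]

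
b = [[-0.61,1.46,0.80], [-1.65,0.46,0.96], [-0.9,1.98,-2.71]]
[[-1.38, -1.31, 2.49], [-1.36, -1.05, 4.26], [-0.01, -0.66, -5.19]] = b@[[0.39,0.29,-1.28], [-0.51,-0.61,-0.08], [-0.50,-0.30,2.28]]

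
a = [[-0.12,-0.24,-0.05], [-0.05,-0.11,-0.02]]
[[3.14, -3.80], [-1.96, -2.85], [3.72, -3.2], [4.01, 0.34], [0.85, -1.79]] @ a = [[-0.19,-0.34,-0.08], [0.38,0.78,0.16], [-0.29,-0.54,-0.12], [-0.50,-1.00,-0.21], [-0.01,-0.01,-0.01]]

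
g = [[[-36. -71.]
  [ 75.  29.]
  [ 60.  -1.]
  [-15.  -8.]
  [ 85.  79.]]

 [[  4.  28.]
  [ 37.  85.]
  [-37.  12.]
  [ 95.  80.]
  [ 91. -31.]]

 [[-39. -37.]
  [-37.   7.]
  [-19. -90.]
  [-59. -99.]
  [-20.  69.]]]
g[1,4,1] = -31.0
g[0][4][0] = 85.0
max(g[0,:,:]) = 85.0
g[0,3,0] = -15.0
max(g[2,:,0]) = -19.0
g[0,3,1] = -8.0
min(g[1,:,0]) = -37.0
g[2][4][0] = -20.0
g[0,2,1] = -1.0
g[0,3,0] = -15.0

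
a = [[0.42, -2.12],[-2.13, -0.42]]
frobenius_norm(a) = 3.06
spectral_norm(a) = 2.17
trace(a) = 0.00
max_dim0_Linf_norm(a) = 2.13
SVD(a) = [[-0.1, 1.00], [1.00, 0.1]] @ diag([2.1711082613756867, 2.161108261375687]) @ [[-1.00,-0.1], [0.10,-1.00]]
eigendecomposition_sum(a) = [[1.29, -1.06],  [-1.06, 0.87]] + [[-0.87, -1.06], [-1.06, -1.29]]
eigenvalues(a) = [2.17, -2.17]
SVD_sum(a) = [[0.21, 0.02], [-2.15, -0.21]] + [[0.21, -2.14], [0.02, -0.21]]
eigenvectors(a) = [[0.77, 0.63], [-0.64, 0.77]]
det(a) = -4.69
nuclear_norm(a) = 4.33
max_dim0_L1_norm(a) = 2.55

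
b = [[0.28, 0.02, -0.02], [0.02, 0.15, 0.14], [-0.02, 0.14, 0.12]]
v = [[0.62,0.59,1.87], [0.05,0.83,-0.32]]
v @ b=[[0.15,0.36,0.29], [0.04,0.08,0.08]]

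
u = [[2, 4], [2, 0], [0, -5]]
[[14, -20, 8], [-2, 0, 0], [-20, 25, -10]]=u @ [[-1, 0, 0], [4, -5, 2]]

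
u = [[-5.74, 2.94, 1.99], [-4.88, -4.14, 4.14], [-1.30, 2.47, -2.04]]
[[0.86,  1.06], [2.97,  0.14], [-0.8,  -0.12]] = u @[[-0.21, 0.04],[-0.26, 0.23],[0.21, 0.31]]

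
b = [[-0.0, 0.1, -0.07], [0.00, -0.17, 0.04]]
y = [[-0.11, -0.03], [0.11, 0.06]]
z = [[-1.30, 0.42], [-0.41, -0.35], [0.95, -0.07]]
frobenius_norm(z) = 1.75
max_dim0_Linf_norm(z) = 1.3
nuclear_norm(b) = 0.25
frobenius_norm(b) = 0.21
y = b @ z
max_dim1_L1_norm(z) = 1.72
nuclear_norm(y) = 0.19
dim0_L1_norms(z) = [2.66, 0.84]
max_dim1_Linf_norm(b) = 0.17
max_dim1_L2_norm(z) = 1.37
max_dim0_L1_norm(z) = 2.66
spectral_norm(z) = 1.69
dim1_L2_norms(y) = [0.11, 0.13]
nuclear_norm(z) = 2.15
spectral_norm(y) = 0.17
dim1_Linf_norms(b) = [0.1, 0.17]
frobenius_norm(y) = 0.17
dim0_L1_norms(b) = [0.0, 0.27, 0.11]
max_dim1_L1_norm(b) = 0.21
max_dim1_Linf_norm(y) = 0.11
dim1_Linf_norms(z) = [1.3, 0.41, 0.95]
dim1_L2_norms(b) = [0.12, 0.17]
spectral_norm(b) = 0.21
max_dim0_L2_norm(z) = 1.66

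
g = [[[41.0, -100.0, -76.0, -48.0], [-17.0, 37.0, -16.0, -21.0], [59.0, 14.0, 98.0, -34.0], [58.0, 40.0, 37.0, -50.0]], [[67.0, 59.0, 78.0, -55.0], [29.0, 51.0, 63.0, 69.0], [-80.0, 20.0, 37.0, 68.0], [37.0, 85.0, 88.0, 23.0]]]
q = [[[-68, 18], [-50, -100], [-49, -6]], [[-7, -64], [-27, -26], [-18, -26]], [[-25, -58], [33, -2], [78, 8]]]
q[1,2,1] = -26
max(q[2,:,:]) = 78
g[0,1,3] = -21.0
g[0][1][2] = -16.0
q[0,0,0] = -68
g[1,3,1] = 85.0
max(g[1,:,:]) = 88.0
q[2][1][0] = 33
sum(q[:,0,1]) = -104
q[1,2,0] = -18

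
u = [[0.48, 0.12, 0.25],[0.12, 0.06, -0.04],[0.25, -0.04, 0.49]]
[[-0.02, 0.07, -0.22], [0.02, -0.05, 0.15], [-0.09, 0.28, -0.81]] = u@[[0.02, -0.06, 0.17], [0.11, -0.34, 0.98], [-0.19, 0.57, -1.66]]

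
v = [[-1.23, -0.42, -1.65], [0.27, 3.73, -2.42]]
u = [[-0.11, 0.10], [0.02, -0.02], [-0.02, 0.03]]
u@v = [[0.16, 0.42, -0.06], [-0.03, -0.08, 0.02], [0.03, 0.12, -0.04]]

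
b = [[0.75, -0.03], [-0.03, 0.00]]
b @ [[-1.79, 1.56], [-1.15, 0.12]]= [[-1.31,  1.17], [0.05,  -0.05]]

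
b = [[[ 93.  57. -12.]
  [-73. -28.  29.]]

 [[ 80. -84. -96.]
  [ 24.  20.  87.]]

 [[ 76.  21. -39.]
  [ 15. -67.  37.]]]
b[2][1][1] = -67.0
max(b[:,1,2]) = 87.0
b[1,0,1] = -84.0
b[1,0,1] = -84.0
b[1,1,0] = 24.0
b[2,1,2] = 37.0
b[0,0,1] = 57.0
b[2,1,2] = 37.0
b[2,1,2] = 37.0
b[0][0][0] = 93.0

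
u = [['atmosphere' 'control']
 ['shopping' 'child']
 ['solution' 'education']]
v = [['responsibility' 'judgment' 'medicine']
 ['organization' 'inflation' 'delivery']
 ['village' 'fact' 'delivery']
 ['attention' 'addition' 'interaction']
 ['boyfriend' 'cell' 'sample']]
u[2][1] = 'education'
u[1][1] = 'child'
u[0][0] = 'atmosphere'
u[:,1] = ['control', 'child', 'education']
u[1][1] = 'child'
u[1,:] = ['shopping', 'child']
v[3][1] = 'addition'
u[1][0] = 'shopping'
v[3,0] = 'attention'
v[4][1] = 'cell'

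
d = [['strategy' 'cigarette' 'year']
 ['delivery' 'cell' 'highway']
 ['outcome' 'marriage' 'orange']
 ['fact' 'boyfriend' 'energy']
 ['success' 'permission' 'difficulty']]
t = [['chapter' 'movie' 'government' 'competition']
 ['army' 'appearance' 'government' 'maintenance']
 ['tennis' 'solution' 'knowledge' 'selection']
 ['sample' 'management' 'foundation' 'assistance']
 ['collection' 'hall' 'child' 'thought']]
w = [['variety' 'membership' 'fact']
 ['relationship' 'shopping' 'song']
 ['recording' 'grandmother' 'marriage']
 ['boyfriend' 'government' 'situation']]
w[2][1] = 'grandmother'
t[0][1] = 'movie'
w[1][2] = 'song'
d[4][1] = 'permission'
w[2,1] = 'grandmother'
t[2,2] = 'knowledge'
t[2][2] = 'knowledge'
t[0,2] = 'government'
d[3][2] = 'energy'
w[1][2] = 'song'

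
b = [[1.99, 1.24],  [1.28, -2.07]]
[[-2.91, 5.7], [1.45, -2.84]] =b @ [[-0.74, 1.45], [-1.16, 2.27]]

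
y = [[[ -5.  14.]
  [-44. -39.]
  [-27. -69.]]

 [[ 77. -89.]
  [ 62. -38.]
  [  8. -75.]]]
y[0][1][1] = -39.0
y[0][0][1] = 14.0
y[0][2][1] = -69.0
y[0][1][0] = -44.0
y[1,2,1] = -75.0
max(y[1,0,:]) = 77.0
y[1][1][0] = 62.0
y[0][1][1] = -39.0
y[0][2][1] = -69.0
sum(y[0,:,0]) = -76.0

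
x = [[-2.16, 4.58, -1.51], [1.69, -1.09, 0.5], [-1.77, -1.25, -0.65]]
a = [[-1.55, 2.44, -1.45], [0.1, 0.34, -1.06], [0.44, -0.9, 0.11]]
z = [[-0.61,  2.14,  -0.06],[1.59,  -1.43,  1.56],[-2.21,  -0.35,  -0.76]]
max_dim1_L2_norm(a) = 3.23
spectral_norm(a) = 3.44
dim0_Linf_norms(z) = [2.21, 2.14, 1.56]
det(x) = 4.20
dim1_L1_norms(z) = [2.81, 4.58, 3.32]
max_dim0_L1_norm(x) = 6.92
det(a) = 0.60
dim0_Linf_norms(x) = [2.16, 4.58, 1.51]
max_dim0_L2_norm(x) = 4.87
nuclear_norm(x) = 8.35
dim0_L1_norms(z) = [4.41, 3.92, 2.38]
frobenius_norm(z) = 4.19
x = z + a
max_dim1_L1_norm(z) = 4.58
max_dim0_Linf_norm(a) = 2.44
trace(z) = -2.80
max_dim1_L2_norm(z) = 2.65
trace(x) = -3.90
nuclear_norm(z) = 6.40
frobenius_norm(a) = 3.57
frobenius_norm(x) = 6.11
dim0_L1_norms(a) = [2.09, 3.68, 2.62]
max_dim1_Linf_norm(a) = 2.44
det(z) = -5.56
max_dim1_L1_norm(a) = 5.44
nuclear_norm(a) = 4.56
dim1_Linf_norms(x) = [4.58, 1.69, 1.77]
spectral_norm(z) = 3.52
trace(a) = -1.10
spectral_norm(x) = 5.59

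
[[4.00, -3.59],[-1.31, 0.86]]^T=[[4.0, -1.31], [-3.59, 0.86]]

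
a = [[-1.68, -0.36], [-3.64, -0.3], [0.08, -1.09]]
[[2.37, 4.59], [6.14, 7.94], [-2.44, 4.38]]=a @ [[-1.86, -1.84], [2.1, -4.15]]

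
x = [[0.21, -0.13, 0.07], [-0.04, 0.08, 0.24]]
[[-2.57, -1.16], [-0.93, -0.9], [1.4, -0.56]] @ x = [[-0.49, 0.24, -0.46],[-0.16, 0.05, -0.28],[0.32, -0.23, -0.04]]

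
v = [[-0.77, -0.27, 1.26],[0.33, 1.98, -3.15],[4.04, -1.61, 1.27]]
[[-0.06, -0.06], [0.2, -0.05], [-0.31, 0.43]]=v@ [[-0.06,0.09], [-0.03,-0.04], [-0.09,0.0]]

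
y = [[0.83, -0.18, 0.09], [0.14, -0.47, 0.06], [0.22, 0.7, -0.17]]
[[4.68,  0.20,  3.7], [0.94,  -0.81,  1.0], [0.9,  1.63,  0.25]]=y @ [[5.51, 0.76, 4.21], [-0.28, 1.79, -0.76], [0.67, -1.21, 0.82]]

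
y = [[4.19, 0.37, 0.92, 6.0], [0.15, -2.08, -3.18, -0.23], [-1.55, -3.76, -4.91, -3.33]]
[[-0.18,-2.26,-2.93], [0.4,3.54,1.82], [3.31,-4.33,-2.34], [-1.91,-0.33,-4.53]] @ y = [[3.45, 15.65, 21.41, 9.20], [-0.61, -14.06, -19.83, -4.47], [16.85, 19.03, 28.3, 28.65], [-1.03, 17.01, 21.53, 3.7]]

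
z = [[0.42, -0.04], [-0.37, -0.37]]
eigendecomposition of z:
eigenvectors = [[0.91,0.05],  [-0.42,1.0]]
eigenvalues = [0.44, -0.39]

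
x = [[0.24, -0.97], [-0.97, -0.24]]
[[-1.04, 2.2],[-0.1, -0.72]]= x@[[-0.15, 1.23],[1.04, -1.96]]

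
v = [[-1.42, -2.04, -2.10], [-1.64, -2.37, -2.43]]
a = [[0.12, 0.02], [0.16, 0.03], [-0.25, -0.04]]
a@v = [[-0.20,-0.29,-0.30], [-0.28,-0.40,-0.41], [0.42,0.6,0.62]]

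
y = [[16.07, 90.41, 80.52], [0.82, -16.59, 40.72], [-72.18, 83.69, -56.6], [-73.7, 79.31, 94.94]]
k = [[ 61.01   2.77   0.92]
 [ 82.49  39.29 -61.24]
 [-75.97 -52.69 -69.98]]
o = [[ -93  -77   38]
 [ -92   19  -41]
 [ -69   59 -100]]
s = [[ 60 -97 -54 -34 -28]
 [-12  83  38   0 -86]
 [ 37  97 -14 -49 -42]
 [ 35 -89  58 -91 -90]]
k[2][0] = -75.97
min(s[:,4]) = -90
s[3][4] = -90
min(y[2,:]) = -72.18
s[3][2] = 58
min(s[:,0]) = -12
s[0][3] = -34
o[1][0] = -92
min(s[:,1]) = -97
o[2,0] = -69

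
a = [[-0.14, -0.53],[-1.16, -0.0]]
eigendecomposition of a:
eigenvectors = [[-0.59,0.53], [-0.8,-0.85]]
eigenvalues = [-0.86, 0.72]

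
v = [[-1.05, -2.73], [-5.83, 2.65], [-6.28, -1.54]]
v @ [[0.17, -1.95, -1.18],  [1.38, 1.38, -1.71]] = [[-3.95, -1.72, 5.91], [2.67, 15.03, 2.35], [-3.19, 10.12, 10.04]]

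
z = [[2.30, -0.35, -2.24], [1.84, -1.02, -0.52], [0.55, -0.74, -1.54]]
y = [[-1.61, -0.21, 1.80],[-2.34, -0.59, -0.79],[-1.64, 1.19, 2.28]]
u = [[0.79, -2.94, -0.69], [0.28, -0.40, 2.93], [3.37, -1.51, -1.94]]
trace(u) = -1.55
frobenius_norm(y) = 4.65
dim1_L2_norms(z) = [3.23, 2.17, 1.79]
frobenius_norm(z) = 4.28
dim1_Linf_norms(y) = [1.8, 2.34, 2.28]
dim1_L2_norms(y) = [2.42, 2.54, 3.05]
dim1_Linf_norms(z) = [2.3, 1.84, 1.54]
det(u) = -27.16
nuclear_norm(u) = 9.71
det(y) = -7.49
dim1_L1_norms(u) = [4.42, 3.61, 6.82]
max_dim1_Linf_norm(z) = 2.3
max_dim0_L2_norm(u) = 3.58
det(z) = 3.63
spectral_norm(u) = 4.88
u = z @ y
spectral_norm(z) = 4.05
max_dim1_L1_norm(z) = 4.89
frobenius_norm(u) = 6.00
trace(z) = -0.26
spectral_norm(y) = 3.88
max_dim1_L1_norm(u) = 6.82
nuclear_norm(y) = 7.11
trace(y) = 0.08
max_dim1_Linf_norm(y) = 2.34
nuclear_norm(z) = 5.99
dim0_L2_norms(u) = [3.47, 3.33, 3.58]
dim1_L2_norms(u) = [3.12, 2.97, 4.17]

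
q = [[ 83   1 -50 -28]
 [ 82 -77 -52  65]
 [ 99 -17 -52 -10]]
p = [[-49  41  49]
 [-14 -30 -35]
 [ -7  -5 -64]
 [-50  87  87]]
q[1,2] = -52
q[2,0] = 99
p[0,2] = 49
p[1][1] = -30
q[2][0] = 99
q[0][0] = 83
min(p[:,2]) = -64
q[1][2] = -52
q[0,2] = -50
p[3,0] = -50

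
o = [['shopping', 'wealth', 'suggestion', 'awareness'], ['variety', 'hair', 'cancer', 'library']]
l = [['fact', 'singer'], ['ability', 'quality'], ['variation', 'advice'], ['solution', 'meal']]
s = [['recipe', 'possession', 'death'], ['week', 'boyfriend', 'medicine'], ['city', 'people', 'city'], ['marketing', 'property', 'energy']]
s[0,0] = 'recipe'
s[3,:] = ['marketing', 'property', 'energy']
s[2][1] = 'people'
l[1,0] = 'ability'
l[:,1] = ['singer', 'quality', 'advice', 'meal']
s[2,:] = ['city', 'people', 'city']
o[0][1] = 'wealth'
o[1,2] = 'cancer'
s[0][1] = 'possession'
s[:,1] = ['possession', 'boyfriend', 'people', 'property']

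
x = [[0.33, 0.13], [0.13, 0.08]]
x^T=[[0.33, 0.13], [0.13, 0.08]]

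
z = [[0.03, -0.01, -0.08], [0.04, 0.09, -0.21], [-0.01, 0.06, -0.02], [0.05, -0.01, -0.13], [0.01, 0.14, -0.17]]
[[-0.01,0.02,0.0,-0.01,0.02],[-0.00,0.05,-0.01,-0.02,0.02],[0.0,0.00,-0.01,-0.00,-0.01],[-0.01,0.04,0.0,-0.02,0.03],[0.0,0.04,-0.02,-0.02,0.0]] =z@[[-0.03, 0.18, 0.19, 0.18, 0.03], [0.08, -0.04, -0.05, 0.07, -0.23], [0.05, -0.24, 0.06, 0.18, -0.21]]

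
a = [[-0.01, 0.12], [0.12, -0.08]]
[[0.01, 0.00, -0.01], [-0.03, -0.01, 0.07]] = a@[[-0.24, -0.1, 0.57], [0.06, 0.02, -0.00]]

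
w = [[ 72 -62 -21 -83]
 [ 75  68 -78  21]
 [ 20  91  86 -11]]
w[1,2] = -78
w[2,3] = -11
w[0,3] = -83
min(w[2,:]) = -11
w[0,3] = -83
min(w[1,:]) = -78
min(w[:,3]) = -83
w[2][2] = 86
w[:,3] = [-83, 21, -11]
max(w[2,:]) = 91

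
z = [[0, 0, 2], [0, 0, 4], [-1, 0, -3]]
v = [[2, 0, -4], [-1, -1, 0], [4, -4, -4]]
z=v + [[-2, 0, 6], [1, 1, 4], [-5, 4, 1]]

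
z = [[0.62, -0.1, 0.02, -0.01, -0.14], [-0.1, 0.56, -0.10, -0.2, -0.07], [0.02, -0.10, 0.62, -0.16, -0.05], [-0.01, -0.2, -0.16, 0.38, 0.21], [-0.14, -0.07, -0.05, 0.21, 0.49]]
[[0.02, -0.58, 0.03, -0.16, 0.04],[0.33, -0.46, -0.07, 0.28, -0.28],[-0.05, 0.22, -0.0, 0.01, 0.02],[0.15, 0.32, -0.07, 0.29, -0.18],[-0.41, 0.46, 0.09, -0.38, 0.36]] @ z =[[0.07, -0.3, 0.1, 0.06, 0.02],[0.29, -0.32, -0.02, 0.15, -0.09],[-0.06, 0.12, -0.03, -0.04, 0.0],[0.08, 0.13, -0.11, 0.02, -0.07],[-0.34, 0.34, 0.04, -0.17, 0.12]]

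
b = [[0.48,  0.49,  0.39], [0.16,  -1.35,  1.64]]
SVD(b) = [[0.01, 1.0], [1.00, -0.01]] @ diag([2.130368440220431, 0.7885621782160022]) @ [[0.08, -0.63, 0.77],[0.61, 0.65, 0.47]]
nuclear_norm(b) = 2.92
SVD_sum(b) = [[0.0, -0.02, 0.02], [0.17, -1.34, 1.65]] + [[0.48, 0.51, 0.37], [-0.01, -0.01, -0.01]]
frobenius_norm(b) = 2.27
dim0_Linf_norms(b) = [0.48, 1.35, 1.64]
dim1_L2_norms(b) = [0.79, 2.13]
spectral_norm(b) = 2.13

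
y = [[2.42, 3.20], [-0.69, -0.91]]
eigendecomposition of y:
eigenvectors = [[0.96, -0.8], [-0.27, 0.60]]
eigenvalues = [1.51, 0.0]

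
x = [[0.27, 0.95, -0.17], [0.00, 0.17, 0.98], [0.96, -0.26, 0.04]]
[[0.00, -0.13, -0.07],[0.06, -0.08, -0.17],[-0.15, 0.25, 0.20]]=x@[[-0.14, 0.21, 0.17], [0.05, -0.21, -0.15], [0.05, -0.05, -0.15]]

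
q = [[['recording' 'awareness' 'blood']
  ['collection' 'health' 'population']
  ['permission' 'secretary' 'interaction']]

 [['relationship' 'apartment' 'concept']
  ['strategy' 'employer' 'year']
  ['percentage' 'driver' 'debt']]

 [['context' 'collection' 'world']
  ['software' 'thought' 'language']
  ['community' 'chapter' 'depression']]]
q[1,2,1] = 'driver'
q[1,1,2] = 'year'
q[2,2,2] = 'depression'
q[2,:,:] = [['context', 'collection', 'world'], ['software', 'thought', 'language'], ['community', 'chapter', 'depression']]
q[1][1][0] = 'strategy'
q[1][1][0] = 'strategy'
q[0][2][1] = 'secretary'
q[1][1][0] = 'strategy'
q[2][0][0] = 'context'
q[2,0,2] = 'world'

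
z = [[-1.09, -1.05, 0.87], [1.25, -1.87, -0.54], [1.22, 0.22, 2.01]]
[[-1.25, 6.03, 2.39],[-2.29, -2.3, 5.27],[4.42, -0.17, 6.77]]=z@[[0.94, -2.90, 1.92], [1.43, -1.23, -2.24], [1.47, 1.81, 2.45]]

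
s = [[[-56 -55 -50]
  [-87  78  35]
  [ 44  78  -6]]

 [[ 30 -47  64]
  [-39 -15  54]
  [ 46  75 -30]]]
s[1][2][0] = 46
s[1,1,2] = 54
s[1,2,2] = -30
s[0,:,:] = [[-56, -55, -50], [-87, 78, 35], [44, 78, -6]]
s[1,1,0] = -39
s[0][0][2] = -50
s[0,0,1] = -55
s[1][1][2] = 54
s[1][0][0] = 30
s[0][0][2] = -50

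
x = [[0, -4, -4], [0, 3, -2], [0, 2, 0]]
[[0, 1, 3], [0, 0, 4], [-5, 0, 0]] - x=[[0, 5, 7], [0, -3, 6], [-5, -2, 0]]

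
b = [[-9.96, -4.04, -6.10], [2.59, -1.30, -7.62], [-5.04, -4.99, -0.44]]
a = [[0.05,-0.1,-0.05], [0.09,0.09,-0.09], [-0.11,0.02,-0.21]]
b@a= [[-0.19, 0.51, 2.14], [0.85, -0.53, 1.59], [-0.65, 0.05, 0.79]]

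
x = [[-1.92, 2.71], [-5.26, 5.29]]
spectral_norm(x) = 8.15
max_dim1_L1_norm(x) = 10.55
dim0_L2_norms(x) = [5.6, 5.94]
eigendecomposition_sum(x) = [[-0.96+3.27j, (1.36-2.04j)], [(-2.63+3.95j), (2.65-2.15j)]] + [[(-0.96-3.27j), 1.36+2.04j], [(-2.63-3.95j), (2.65+2.15j)]]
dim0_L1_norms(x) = [7.18, 8.0]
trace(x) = 3.37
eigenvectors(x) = [[-0.56+0.17j, (-0.56-0.17j)], [(-0.81+0j), (-0.81-0j)]]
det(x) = 4.10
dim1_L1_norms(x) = [4.63, 10.55]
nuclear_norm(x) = 8.65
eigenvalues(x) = [(1.68+1.12j), (1.68-1.12j)]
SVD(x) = [[-0.4, -0.91], [-0.91, 0.4]] @ diag([8.15042458810072, 0.5027713532841718]) @ [[0.69, -0.73],[-0.73, -0.69]]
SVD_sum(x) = [[-2.25, 2.39], [-5.11, 5.43]] + [[0.33, 0.32], [-0.15, -0.14]]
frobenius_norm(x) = 8.17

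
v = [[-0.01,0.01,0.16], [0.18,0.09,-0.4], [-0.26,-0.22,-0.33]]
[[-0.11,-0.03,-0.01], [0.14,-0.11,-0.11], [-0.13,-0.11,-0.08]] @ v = [[-0.0, -0.00, -0.0], [0.01, 0.02, 0.1], [0.00, 0.01, 0.05]]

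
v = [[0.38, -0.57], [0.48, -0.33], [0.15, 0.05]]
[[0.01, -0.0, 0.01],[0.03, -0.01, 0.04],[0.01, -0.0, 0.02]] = v@[[0.08, -0.02, 0.14], [0.04, -0.01, 0.07]]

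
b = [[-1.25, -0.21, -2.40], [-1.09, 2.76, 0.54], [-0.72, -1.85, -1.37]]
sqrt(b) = [[(0.36+0.84j), (0.06+0.43j), -0.57+1.21j], [-0.41+0.11j, 1.75+0.06j, (0.28+0.16j)], [(-0.11+0.55j), -0.67+0.28j, 0.30+0.79j]]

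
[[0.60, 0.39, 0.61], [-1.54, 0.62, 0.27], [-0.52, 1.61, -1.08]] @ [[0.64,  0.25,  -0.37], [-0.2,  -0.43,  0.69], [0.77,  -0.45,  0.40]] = [[0.78, -0.29, 0.29], [-0.9, -0.77, 1.11], [-1.49, -0.34, 0.87]]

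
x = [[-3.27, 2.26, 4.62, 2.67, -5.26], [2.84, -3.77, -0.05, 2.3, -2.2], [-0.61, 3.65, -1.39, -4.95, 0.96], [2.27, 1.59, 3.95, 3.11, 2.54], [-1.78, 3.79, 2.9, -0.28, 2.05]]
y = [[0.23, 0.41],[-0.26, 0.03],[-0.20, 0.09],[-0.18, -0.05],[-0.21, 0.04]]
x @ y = [[-1.64,-1.20], [1.69,0.84], [-0.12,0.02], [-1.77,1.28], [-2.35,-0.26]]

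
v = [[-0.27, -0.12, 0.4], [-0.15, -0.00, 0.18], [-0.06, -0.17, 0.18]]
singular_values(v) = [0.59, 0.14, 0.0]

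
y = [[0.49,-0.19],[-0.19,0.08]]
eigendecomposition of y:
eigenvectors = [[0.93, 0.37], [-0.37, 0.93]]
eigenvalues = [0.56, 0.01]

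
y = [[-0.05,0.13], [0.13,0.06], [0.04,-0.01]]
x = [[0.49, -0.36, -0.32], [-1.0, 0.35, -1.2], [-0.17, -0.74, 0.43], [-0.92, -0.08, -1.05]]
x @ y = [[-0.08,0.05], [0.05,-0.1], [-0.07,-0.07], [-0.01,-0.11]]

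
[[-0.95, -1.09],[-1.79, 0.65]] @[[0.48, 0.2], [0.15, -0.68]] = [[-0.62, 0.55],[-0.76, -0.80]]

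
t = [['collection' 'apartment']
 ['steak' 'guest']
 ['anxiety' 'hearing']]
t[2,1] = 'hearing'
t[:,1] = ['apartment', 'guest', 'hearing']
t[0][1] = 'apartment'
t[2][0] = 'anxiety'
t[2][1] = 'hearing'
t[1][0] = 'steak'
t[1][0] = 'steak'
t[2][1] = 'hearing'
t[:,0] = ['collection', 'steak', 'anxiety']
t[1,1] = 'guest'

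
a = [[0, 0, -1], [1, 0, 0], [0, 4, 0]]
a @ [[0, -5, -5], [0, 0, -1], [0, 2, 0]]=[[0, -2, 0], [0, -5, -5], [0, 0, -4]]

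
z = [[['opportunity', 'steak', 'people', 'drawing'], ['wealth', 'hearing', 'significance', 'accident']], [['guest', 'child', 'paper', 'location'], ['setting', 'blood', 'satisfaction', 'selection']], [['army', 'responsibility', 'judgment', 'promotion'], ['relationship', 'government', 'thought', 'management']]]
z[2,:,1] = ['responsibility', 'government']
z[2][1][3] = 'management'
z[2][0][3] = 'promotion'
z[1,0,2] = 'paper'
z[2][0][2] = 'judgment'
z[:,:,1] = [['steak', 'hearing'], ['child', 'blood'], ['responsibility', 'government']]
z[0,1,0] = 'wealth'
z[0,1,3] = 'accident'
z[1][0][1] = 'child'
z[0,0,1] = 'steak'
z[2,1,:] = ['relationship', 'government', 'thought', 'management']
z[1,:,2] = ['paper', 'satisfaction']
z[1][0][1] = 'child'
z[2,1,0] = 'relationship'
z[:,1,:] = [['wealth', 'hearing', 'significance', 'accident'], ['setting', 'blood', 'satisfaction', 'selection'], ['relationship', 'government', 'thought', 'management']]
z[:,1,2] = ['significance', 'satisfaction', 'thought']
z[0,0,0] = 'opportunity'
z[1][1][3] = 'selection'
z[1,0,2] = 'paper'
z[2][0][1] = 'responsibility'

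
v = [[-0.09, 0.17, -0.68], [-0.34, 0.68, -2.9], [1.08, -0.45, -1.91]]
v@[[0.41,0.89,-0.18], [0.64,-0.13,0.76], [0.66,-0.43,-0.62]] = [[-0.38, 0.19, 0.57], [-1.62, 0.86, 2.38], [-1.11, 1.84, 0.65]]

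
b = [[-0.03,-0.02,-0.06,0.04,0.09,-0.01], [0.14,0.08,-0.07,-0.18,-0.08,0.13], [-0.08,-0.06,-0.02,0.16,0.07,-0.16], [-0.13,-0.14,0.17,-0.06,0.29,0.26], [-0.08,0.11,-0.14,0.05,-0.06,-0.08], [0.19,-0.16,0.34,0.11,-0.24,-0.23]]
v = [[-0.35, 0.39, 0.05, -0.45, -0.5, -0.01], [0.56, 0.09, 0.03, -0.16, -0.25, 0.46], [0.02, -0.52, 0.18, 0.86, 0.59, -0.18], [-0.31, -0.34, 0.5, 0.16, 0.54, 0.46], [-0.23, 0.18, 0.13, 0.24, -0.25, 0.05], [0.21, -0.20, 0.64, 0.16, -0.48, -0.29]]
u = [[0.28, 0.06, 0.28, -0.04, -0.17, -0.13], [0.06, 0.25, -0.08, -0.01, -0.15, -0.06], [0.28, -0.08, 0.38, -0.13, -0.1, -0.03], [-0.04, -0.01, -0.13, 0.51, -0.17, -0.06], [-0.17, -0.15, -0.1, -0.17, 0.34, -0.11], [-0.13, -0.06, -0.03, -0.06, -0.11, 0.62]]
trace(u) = 2.38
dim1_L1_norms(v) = [1.75, 1.55, 2.35, 2.31, 1.08, 1.98]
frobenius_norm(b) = 0.86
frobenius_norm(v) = 2.20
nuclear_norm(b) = 1.56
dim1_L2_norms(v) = [0.85, 0.79, 1.19, 1.0, 0.47, 0.91]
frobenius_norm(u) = 1.23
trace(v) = -0.46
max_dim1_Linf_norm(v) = 0.86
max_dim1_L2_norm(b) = 0.55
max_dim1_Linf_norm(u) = 0.62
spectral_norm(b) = 0.60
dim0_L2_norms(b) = [0.29, 0.26, 0.42, 0.28, 0.41, 0.41]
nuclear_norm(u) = 2.39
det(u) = -0.00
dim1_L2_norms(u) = [0.46, 0.31, 0.51, 0.56, 0.47, 0.65]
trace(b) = -0.32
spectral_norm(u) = 0.75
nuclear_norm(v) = 4.53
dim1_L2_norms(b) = [0.12, 0.29, 0.26, 0.47, 0.22, 0.55]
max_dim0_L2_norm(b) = 0.42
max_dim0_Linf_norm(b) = 0.34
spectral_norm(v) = 1.57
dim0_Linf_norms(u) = [0.28, 0.25, 0.38, 0.51, 0.34, 0.62]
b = u @ v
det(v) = -0.00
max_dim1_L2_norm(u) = 0.65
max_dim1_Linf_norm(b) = 0.34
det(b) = 0.00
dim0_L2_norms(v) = [0.79, 0.79, 0.84, 1.04, 1.12, 0.74]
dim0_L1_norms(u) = [0.96, 0.61, 1.0, 0.92, 1.04, 1.01]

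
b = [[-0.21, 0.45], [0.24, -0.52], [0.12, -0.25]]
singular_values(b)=[0.81, 0.0]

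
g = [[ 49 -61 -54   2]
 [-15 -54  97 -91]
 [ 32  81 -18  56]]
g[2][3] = 56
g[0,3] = 2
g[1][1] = -54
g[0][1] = -61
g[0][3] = 2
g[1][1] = -54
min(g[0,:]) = -61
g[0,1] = -61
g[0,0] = 49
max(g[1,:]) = 97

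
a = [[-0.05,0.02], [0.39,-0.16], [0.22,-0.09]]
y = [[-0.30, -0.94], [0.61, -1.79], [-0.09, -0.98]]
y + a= [[-0.35, -0.92], [1.00, -1.95], [0.13, -1.07]]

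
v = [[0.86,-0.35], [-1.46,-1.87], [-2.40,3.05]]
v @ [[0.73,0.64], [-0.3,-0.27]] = [[0.73,0.64], [-0.50,-0.43], [-2.67,-2.36]]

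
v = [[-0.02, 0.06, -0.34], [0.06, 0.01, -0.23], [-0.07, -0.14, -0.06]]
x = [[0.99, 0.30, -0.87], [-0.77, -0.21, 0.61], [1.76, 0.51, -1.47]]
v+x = [[0.97,0.36,-1.21], [-0.71,-0.20,0.38], [1.69,0.37,-1.53]]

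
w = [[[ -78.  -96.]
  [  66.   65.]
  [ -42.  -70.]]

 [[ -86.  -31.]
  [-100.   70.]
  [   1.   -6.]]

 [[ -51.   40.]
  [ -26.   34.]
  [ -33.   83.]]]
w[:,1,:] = [[66.0, 65.0], [-100.0, 70.0], [-26.0, 34.0]]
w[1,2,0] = 1.0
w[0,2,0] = -42.0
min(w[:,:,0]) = -100.0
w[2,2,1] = 83.0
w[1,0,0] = -86.0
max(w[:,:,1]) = 83.0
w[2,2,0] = -33.0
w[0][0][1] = -96.0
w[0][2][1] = -70.0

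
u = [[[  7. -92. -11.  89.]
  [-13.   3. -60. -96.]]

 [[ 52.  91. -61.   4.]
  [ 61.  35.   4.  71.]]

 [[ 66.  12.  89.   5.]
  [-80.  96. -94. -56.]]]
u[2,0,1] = 12.0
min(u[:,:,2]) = -94.0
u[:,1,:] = [[-13.0, 3.0, -60.0, -96.0], [61.0, 35.0, 4.0, 71.0], [-80.0, 96.0, -94.0, -56.0]]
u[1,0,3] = 4.0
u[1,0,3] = 4.0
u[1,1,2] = 4.0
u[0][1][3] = -96.0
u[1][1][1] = 35.0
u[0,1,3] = -96.0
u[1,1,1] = 35.0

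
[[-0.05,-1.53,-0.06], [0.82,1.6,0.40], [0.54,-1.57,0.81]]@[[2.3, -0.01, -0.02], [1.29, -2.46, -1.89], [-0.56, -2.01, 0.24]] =[[-2.06, 3.88, 2.88],[3.73, -4.75, -2.94],[-1.24, 2.23, 3.15]]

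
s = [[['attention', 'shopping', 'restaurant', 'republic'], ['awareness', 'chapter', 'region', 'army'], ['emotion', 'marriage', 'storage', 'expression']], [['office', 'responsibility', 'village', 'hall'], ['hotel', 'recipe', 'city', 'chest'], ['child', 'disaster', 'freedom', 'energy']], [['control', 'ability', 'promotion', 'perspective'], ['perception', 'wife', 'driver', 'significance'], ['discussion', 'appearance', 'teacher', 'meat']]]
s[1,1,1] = 'recipe'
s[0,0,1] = 'shopping'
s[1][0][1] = 'responsibility'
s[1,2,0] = 'child'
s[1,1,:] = ['hotel', 'recipe', 'city', 'chest']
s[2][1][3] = 'significance'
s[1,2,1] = 'disaster'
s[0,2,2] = 'storage'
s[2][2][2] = 'teacher'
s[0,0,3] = 'republic'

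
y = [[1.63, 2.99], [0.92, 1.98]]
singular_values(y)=[4.04, 0.12]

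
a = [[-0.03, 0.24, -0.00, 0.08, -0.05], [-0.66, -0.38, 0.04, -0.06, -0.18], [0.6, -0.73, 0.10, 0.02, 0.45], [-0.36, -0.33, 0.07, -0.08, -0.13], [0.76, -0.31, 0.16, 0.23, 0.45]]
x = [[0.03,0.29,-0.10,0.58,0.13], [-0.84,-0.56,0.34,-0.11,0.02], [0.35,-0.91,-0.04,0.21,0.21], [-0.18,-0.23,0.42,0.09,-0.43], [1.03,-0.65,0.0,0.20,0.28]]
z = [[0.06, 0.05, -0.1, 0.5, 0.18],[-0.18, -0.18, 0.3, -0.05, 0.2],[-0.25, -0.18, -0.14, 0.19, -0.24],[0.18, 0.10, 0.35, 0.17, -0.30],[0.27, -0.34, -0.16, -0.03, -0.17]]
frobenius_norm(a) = 1.74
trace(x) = -0.20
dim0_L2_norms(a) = [1.23, 0.97, 0.21, 0.26, 0.68]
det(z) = -0.03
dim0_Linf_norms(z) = [0.27, 0.34, 0.35, 0.5, 0.3]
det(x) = -0.10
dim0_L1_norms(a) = [2.41, 1.99, 0.37, 0.47, 1.26]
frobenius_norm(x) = 2.17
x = a + z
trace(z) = -0.26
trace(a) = 0.06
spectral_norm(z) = 0.58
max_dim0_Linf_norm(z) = 0.5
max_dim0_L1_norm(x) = 2.64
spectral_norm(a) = 1.47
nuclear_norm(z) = 2.44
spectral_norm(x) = 1.58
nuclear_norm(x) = 4.11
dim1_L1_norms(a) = [0.4, 1.32, 1.9, 0.97, 1.91]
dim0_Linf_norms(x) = [1.03, 0.91, 0.42, 0.58, 0.43]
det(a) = -0.00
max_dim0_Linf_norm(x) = 1.03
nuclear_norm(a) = 2.62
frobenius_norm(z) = 1.11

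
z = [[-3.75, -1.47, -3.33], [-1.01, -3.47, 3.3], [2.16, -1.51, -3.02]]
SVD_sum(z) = [[-0.73,0.22,-3.81],  [0.61,-0.19,3.18],  [-0.46,0.14,-2.42]] + [[-2.67, -2.15, 0.39],[-2.56, -2.06, 0.37],[0.83, 0.67, -0.12]] + [[-0.35, 0.45, 0.09], [0.95, -1.22, -0.25], [1.8, -2.32, -0.48]]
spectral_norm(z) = 5.63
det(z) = -94.02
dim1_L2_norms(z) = [5.23, 4.89, 4.01]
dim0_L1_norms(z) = [6.92, 6.45, 9.65]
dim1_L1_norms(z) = [8.55, 7.78, 6.69]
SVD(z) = [[0.69, 0.70, -0.17], [-0.58, 0.68, 0.46], [0.44, -0.22, 0.87]] @ diag([5.632089262720442, 4.898666516812821, 3.4076438918710497]) @ [[-0.19, 0.06, -0.98], [-0.77, -0.62, 0.11], [0.6, -0.78, -0.16]]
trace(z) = -10.24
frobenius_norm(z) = 8.21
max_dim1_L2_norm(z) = 5.23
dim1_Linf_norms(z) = [3.75, 3.47, 3.02]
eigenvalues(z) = [(-4.86+0j), (-2.69+3.48j), (-2.69-3.48j)]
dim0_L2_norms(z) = [4.44, 4.06, 5.58]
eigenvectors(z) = [[-0.64+0.00j, (-0.06-0.57j), (-0.06+0.57j)], [-0.76+0.00j, 0.04+0.56j, 0.04-0.56j], [0.12+0.00j, -0.60+0.00j, -0.60-0.00j]]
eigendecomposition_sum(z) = [[(-2.18+0j), (-2.23+0j), 0.07-0.00j], [(-2.6+0j), -2.67+0.00j, 0.08-0.00j], [(0.42-0j), (0.44-0j), -0.01+0.00j]] + [[-0.79+0.93j, 0.38-0.98j, (-1.7-1.28j)], [0.79-0.87j, -0.40+0.94j, 1.61+1.29j], [0.87+0.91j, -0.97-0.50j, (-1.5+1.61j)]] + [[-0.79-0.93j, 0.38+0.98j, -1.70+1.28j],[(0.79+0.87j), (-0.4-0.94j), (1.61-1.29j)],[(0.87-0.91j), -0.97+0.50j, (-1.5-1.61j)]]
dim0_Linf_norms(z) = [3.75, 3.47, 3.33]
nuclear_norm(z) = 13.94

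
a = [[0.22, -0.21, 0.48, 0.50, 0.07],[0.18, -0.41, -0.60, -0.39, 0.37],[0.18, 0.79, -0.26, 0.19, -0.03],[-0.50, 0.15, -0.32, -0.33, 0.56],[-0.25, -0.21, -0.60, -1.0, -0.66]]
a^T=[[0.22, 0.18, 0.18, -0.50, -0.25], [-0.21, -0.41, 0.79, 0.15, -0.21], [0.48, -0.6, -0.26, -0.32, -0.6], [0.5, -0.39, 0.19, -0.33, -1.0], [0.07, 0.37, -0.03, 0.56, -0.66]]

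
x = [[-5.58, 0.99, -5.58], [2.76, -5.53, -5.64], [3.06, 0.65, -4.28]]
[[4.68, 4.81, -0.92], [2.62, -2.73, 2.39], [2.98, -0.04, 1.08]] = x@[[-0.08, -0.50, 0.24], [0.22, 0.52, -0.20], [-0.72, -0.27, -0.11]]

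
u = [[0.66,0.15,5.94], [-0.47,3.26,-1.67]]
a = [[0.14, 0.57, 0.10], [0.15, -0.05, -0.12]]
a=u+[[-0.52,  0.42,  -5.84], [0.62,  -3.31,  1.55]]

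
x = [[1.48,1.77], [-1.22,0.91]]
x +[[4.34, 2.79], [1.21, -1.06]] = [[5.82, 4.56], [-0.01, -0.15]]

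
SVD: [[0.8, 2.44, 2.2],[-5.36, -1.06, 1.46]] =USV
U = [[-0.17, 0.99], [0.99, 0.17]]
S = [5.71, 3.29]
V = [[-0.95, -0.26, 0.19],[-0.04, 0.68, 0.74]]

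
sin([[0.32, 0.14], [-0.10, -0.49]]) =[[0.31, 0.14], [-0.10, -0.47]]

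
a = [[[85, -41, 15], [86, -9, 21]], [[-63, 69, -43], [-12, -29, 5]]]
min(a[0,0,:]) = -41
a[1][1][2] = 5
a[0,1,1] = -9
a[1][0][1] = 69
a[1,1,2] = 5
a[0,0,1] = -41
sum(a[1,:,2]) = -38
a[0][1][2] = 21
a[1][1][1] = -29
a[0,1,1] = -9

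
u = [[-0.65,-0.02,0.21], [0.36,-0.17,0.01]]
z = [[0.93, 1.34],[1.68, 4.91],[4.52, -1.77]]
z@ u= [[-0.12,-0.25,0.21], [0.68,-0.87,0.40], [-3.58,0.21,0.93]]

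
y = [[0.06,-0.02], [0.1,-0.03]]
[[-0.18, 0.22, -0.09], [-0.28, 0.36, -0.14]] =y@[[-1.24, 3.60, -1.03], [5.28, -0.01, 1.22]]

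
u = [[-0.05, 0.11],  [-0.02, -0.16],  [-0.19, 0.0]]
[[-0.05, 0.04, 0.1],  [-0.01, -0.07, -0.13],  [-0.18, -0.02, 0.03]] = u@[[0.93, 0.1, -0.15],[-0.05, 0.42, 0.82]]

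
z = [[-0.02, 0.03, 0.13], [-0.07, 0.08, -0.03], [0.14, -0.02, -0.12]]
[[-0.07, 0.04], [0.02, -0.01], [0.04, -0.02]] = z @ [[-0.19, 0.1],  [-0.18, 0.09],  [-0.55, 0.29]]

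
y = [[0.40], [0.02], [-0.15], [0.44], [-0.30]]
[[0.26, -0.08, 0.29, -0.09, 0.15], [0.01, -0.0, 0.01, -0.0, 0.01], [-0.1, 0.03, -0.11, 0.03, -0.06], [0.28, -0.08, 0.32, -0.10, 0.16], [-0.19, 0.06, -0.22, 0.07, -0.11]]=y @ [[0.64, -0.19, 0.73, -0.22, 0.37]]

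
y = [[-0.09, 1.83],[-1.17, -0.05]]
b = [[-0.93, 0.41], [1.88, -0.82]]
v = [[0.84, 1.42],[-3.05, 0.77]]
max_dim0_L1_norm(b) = 2.81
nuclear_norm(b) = 2.29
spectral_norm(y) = 1.83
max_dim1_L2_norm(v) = 3.15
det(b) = -0.01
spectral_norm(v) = 3.19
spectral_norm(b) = 2.29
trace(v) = 1.61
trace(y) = -0.14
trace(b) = -1.75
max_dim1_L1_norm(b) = 2.7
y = v + b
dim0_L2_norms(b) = [2.1, 0.92]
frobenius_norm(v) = 3.55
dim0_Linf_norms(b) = [1.88, 0.82]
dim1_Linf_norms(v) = [1.42, 3.05]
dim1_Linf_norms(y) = [1.83, 1.17]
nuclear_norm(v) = 4.75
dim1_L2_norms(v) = [1.65, 3.15]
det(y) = 2.15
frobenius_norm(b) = 2.29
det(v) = 4.98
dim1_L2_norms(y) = [1.83, 1.17]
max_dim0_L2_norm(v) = 3.16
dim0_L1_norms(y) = [1.26, 1.88]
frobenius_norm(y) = 2.17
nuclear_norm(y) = 3.00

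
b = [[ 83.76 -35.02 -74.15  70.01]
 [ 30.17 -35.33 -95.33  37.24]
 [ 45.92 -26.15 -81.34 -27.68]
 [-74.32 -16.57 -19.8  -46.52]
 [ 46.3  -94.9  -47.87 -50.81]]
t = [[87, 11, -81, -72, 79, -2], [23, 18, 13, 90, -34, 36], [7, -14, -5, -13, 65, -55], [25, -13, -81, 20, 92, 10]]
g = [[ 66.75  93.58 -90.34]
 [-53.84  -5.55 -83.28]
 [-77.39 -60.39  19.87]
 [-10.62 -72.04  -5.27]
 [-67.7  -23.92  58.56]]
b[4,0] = 46.3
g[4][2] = 58.56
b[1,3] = 37.24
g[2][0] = -77.39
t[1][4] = -34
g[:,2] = [-90.34, -83.28, 19.87, -5.27, 58.56]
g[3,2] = -5.27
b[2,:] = [45.92, -26.15, -81.34, -27.68]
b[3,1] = -16.57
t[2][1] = -14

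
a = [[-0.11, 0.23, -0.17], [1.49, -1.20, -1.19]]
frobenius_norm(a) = 2.27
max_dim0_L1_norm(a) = 1.6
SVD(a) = [[-0.05, 1.00], [1.0, 0.05]] @ diag([2.255549868854133, 0.2873930916220864]) @ [[0.66,  -0.54,  -0.52], [-0.14,  0.60,  -0.79]]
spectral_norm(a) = 2.26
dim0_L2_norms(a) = [1.49, 1.22, 1.2]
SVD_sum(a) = [[-0.07, 0.06, 0.06], [1.49, -1.21, -1.18]] + [[-0.04, 0.17, -0.23], [-0.0, 0.01, -0.01]]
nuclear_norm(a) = 2.54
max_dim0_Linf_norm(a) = 1.49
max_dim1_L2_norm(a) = 2.25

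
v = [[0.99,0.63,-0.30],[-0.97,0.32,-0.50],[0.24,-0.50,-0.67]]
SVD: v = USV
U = [[-0.75, 0.48, 0.45], [0.65, 0.65, 0.40], [-0.10, 0.59, -0.80]]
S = [1.42, 0.89, 0.85]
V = [[-0.99, -0.15, -0.02], [-0.02, 0.24, -0.97], [-0.15, 0.96, 0.24]]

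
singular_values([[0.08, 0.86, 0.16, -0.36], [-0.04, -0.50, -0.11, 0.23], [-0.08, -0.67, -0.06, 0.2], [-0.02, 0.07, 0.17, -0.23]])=[1.32, 0.26, 0.01, 0.0]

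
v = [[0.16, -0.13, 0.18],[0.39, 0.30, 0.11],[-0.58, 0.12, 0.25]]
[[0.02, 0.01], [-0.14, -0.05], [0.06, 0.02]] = v@[[-0.15, -0.05], [-0.3, -0.1], [0.04, 0.03]]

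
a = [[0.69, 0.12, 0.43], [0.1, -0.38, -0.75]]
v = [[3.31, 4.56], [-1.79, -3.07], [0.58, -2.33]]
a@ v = [[2.32, 1.78], [0.58, 3.37]]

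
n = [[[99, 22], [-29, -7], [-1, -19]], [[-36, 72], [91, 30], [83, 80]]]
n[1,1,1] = 30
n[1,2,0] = 83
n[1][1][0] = 91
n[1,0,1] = 72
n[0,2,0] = -1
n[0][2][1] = -19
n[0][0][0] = 99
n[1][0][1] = 72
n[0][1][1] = -7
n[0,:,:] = [[99, 22], [-29, -7], [-1, -19]]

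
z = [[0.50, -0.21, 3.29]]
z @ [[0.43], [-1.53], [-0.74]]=[[-1.9]]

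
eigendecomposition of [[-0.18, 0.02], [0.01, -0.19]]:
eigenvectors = [[0.89, -0.71], [0.45, 0.71]]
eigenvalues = [-0.17, -0.2]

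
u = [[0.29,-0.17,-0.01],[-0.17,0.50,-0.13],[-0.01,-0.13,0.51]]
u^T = [[0.29,-0.17,-0.01], [-0.17,0.5,-0.13], [-0.01,-0.13,0.51]]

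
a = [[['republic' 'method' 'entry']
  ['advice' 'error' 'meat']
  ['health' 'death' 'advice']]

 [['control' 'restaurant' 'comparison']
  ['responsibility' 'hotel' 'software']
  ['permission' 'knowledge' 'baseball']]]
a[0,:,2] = ['entry', 'meat', 'advice']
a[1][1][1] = 'hotel'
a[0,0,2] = 'entry'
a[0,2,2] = 'advice'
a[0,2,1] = 'death'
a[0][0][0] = 'republic'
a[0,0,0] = 'republic'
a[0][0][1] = 'method'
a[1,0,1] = 'restaurant'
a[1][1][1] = 'hotel'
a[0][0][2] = 'entry'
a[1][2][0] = 'permission'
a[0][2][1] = 'death'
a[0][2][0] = 'health'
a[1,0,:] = ['control', 'restaurant', 'comparison']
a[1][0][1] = 'restaurant'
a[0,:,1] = ['method', 'error', 'death']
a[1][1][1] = 'hotel'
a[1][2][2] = 'baseball'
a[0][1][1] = 'error'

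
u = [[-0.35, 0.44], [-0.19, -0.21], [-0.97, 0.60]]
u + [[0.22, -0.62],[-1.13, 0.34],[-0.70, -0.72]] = [[-0.13, -0.18],[-1.32, 0.13],[-1.67, -0.12]]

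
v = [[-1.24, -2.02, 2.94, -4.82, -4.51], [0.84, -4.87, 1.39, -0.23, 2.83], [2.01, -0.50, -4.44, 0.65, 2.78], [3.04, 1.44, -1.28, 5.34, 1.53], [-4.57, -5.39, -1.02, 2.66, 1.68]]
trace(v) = -3.53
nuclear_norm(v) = 29.90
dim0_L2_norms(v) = [6.03, 7.69, 5.74, 7.7, 6.42]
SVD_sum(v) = [[-2.08, -0.91, 3.32, -4.92, -3.87], [0.10, 0.04, -0.15, 0.22, 0.18], [1.22, 0.53, -1.95, 2.88, 2.27], [1.66, 0.72, -2.65, 3.92, 3.08], [0.32, 0.14, -0.51, 0.76, 0.60]] + [[-0.17,-0.33,0.00,0.05,0.11], [-2.00,-3.8,0.0,0.52,1.30], [-0.18,-0.34,0.00,0.05,0.12], [0.66,1.26,-0.00,-0.17,-0.43], [-3.25,-6.18,0.0,0.85,2.12]] + [[0.45, -0.20, -0.04, -0.36, 0.24], [2.15, -0.98, -0.18, -1.74, 1.13], [1.65, -0.75, -0.14, -1.34, 0.87], [-0.48, 0.22, 0.04, 0.39, -0.25], [-1.53, 0.7, 0.13, 1.24, -0.81]] + [[0.08, -0.03, 0.17, 0.09, -0.0],[0.72, -0.27, 1.59, 0.85, -0.04],[-0.94, 0.36, -2.08, -1.11, 0.05],[0.79, -0.30, 1.75, 0.93, -0.04],[-0.23, 0.09, -0.52, -0.27, 0.01]] + [[0.49, -0.55, -0.51, 0.33, -0.99], [-0.12, 0.14, 0.13, -0.08, 0.25], [0.26, -0.29, -0.27, 0.17, -0.52], [0.41, -0.46, -0.43, 0.27, -0.82], [0.12, -0.13, -0.12, 0.08, -0.24]]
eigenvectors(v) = [[(0.61+0.05j), 0.61-0.05j, (0.15-0.29j), (0.15+0.29j), (0.46+0j)],[-0.16+0.05j, (-0.16-0.05j), (-0.56+0j), (-0.56-0j), -0.00+0.00j],[(-0.07+0j), (-0.07-0j), -0.47-0.19j, -0.47+0.19j, (-0.82+0j)],[-0.03-0.33j, (-0.03+0.33j), -0.06+0.14j, -0.06-0.14j, (-0.24+0j)],[(-0.7+0j), -0.70-0.00j, -0.16-0.52j, -0.16+0.52j, (0.24+0j)]]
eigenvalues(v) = [(4.48+1.94j), (4.48-1.94j), (-3.13+3.61j), (-3.13-3.61j), (-6.22+0j)]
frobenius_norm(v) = 15.14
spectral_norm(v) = 10.53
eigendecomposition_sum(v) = [[0.77+1.72j, 0.22+0.08j, (0.67-0.22j), (-2.02+4.33j), (-1.24+0.31j)], [-0.36-0.35j, (-0.06+0j), (-0.15+0.12j), (0.09-1.27j), 0.28-0.20j], [(-0.11-0.19j), (-0.03-0.01j), -0.08+0.03j, (0.19-0.54j), 0.14-0.05j], [0.83-0.57j, (0.02-0.12j), (-0.18-0.33j), (2.46+0.65j), (0.28+0.62j)], [-1.04-1.88j, (-0.26-0.07j), -0.74+0.32j, 1.87-5.10j, (1.38-0.47j)]] + [[(0.77-1.72j), (0.22-0.08j), 0.67+0.22j, (-2.02-4.33j), -1.24-0.31j], [-0.36+0.35j, (-0.06-0j), (-0.15-0.12j), (0.09+1.27j), (0.28+0.2j)], [-0.11+0.19j, -0.03+0.01j, -0.08-0.03j, 0.19+0.54j, (0.14+0.05j)], [(0.83+0.57j), 0.02+0.12j, -0.18+0.33j, (2.46-0.65j), 0.28-0.62j], [(-1.04+1.88j), -0.26+0.07j, -0.74-0.32j, (1.87+5.1j), 1.38+0.47j]] + [[-0.87+0.07j, (0.01-1.55j), -0.66+0.22j, -0.14-0.20j, (-0.69+0.39j)], [0.77+1.28j, (-2.38+1.18j), (0.85+0.84j), (-0.2+0.37j), 1.13+0.75j], [(0.21+1.34j), (-2.4+0.17j), (0.42+1j), (-0.3+0.24j), 0.69+1.02j], [0.41-0.06j, (0.05+0.74j), (0.31-0.13j), 0.07+0.09j, (0.32-0.21j)], [(-0.97+1.09j), (-1.79-1.87j), -0.54+1.03j, -0.41-0.08j, -0.37+1.27j]] + [[(-0.87-0.07j), 0.01+1.55j, (-0.66-0.22j), -0.14+0.20j, (-0.69-0.39j)],[(0.77-1.28j), (-2.38-1.18j), (0.85-0.84j), -0.20-0.37j, 1.13-0.75j],[0.21-1.34j, (-2.4-0.17j), (0.42-1j), (-0.3-0.24j), (0.69-1.02j)],[0.41+0.06j, (0.05-0.74j), 0.31+0.13j, 0.07-0.09j, (0.32+0.21j)],[-0.97-1.09j, (-1.79+1.87j), -0.54-1.03j, (-0.41+0.08j), -0.37-1.27j]] + [[-1.04-0.00j, -2.48+0.00j, 2.92+0.00j, -0.50+0.00j, -0.64+0.00j], [0.01+0.00j, 0.01-0.00j, (-0.02-0j), 0.00-0.00j, 0.00-0.00j], [1.82+0.00j, 4.35-0.00j, (-5.13-0j), 0.88-0.00j, (1.12-0j)], [(0.55+0j), (1.3-0j), -1.54-0.00j, 0.26-0.00j, 0.33-0.00j], [(-0.55-0j), -1.30+0.00j, (1.53+0j), -0.26+0.00j, (-0.33+0j)]]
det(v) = -3385.84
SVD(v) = [[-0.71, 0.04, -0.14, 0.05, 0.69], [0.03, 0.52, -0.67, 0.5, -0.18], [0.41, 0.05, -0.52, -0.65, 0.36], [0.56, -0.17, 0.15, 0.55, 0.58], [0.11, 0.84, 0.48, -0.16, 0.17]] @ diag([10.528792260812326, 8.771777189682416, 4.666968362398144, 3.9420215865788015, 1.9927193928265863]) @ [[0.28,0.12,-0.45,0.66,0.52], [-0.44,-0.84,0.0,0.12,0.29], [-0.68,0.31,0.06,0.55,-0.36], [0.37,-0.14,0.81,0.43,-0.02], [0.36,-0.40,-0.37,0.24,-0.72]]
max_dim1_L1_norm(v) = 15.53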